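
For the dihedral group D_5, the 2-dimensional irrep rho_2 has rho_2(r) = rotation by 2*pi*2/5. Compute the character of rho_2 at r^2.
chi_{rho_2}(r^2) = 2*cos(2*pi*2*2/5) = -1/2 + sqrt(5)/2

Why: rho_2(r^2) is rotation by angle 2*pi*2*2/5, whose trace is 2*cos(2*pi*2*2/5) = -1/2 + sqrt(5)/2.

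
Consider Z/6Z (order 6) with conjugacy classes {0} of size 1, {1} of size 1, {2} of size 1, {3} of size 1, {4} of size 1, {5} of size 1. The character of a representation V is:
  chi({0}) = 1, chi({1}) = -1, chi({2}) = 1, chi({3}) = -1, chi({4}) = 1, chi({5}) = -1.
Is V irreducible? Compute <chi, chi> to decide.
Irreducible: <chi, chi> = 1.

Details: <chi, chi> = (1/|G|) sum_C |C| * |chi(C)|^2 = (1/6)[1*|1|^2 + 1*|-1|^2 + 1*|1|^2 + 1*|-1|^2 + 1*|1|^2 + 1*|-1|^2]
  = (1/6)[(1) + (1) + (1) + (1) + (1) + (1)] = 6/6 = 1.
(Exp terms are combined using exp(i*s)*conj(exp(i*t)) = exp(i*(s-t)), and sums of them are collapsed using the identity that for every m > 1 the m distinct m-th roots of unity sum to 0, e.g. 1 + exp(2*I*pi/3) + exp(-2*I*pi/3) = 0.)
A character is irreducible iff <chi, chi> = 1, so this representation is irreducible.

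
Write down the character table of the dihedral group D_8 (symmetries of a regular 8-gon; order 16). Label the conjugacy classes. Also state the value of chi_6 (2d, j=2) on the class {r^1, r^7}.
Conjugacy classes: {e} of size 1, {r^4} of size 1, {r^1, r^7} of size 2, {r^2, r^6} of size 2, {r^3, r^5} of size 2, {s, sr^2, ...} of size 4, {sr, sr^3, ...} of size 4.
Character table:
  irrep \ class              {e} (size 1)  {r^4} (size 1)  {r^1, r^7} (size 2)  {r^2, r^6} (size 2)  {r^3, r^5} (size 2)  {s, sr^2, ...} (size 4)  {sr, sr^3, ...} (size 4)
  chi_1 (triv)               1             1               1                    1                    1                    1                        1                       
  chi_2 (sign: r->1, s->-1)  1             1               1                    1                    1                    -1                       -1                      
  chi_3 (r->-1, s->1)        1             1               -1                   1                    -1                   1                        -1                      
  chi_4 (r->-1, s->-1)       1             1               -1                   1                    -1                   -1                       1                       
  chi_5 (2d, j=1)            2             -2              sqrt(2)              0                    -sqrt(2)             0                        0                       
  chi_6 (2d, j=2)            2             2               0                    -2                   0                    0                        0                       
  chi_7 (2d, j=3)            2             -2              -sqrt(2)             0                    sqrt(2)              0                        0                       

Spot check: chi_6 (2d, j=2) on {r^1, r^7} = 0.

Reasoning: D_8 has order 2*8 = 16 with 7 conjugacy classes, hence 7 irreducibles. Sum of squared dims 1 + 1 + 1 + 1 + 4 + 4 + 4 = 16 = |G|. Linear characters come from the abelianisation; the 2-dimensional irreps have character r^k -> 2*cos(2*pi*j*k/8), reflections -> 0.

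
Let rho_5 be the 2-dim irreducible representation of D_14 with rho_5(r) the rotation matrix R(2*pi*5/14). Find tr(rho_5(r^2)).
chi_{rho_5}(r^2) = 2*cos(2*pi*5*2/14) = -2*cos(3*pi/7)

Argument: rho_5(r^2) is rotation by angle 2*pi*5*2/14, whose trace is 2*cos(2*pi*5*2/14) = -2*cos(3*pi/7).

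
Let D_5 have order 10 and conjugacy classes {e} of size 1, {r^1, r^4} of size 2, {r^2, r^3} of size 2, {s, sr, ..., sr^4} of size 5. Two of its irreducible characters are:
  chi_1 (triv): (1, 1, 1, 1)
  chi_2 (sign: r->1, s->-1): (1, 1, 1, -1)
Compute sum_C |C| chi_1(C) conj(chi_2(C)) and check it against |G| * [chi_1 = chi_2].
Sum = 0; so <chi_1, chi_2> = 0 (distinct irreducibles are orthogonal).

Solution. Compute term by term over conjugacy classes (|C| * chi_1(C) * conj(chi_2(C))):
  1*(1)*conj(1) + 2*(1)*conj(1) + 2*(1)*conj(1) + 5*(1)*conj(-1)
  = (1) + (2) + (2) + (-5)
  = 0.
Dividing by |G| = 10 gives 0/10 = 0, matching the row-orthogonality relation <chi_1, chi_2> = [chi_1 = chi_2].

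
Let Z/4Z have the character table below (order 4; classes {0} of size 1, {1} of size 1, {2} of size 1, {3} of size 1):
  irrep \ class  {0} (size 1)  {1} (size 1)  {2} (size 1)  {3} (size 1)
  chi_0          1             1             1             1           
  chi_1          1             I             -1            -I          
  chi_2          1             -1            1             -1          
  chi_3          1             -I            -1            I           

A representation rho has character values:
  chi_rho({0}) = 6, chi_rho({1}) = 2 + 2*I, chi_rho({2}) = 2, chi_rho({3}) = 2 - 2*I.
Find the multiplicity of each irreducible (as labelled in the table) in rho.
Multiplicities: chi_0: 3, chi_1: 2, chi_2: 1, chi_3: 0.

Justification: Use <chi_rho, chi> = (1/|G|) sum_C |C| * chi_rho(C) * conj(chi(C)) with |G| = 4 for each irreducible chi in the table:
  <chi_rho, chi_0> = (1/4)[1*(6)*conj(1) + 1*(2 + 2*I)*conj(1) + 1*(2)*conj(1) + 1*(2 - 2*I)*conj(1)]
      = (1/4)[(6) + (2 + 2*I) + (2) + (2 - 2*I)] = 12/4 = 3
  <chi_rho, chi_1> = (1/4)[1*(6)*conj(1) + 1*(2 + 2*I)*conj(I) + 1*(2)*conj(-1) + 1*(2 - 2*I)*conj(-I)]
      = (1/4)[(6) + (2 - 2*I) + (-2) + (2 + 2*I)] = 8/4 = 2
  <chi_rho, chi_2> = (1/4)[1*(6)*conj(1) + 1*(2 + 2*I)*conj(-1) + 1*(2)*conj(1) + 1*(2 - 2*I)*conj(-1)]
      = (1/4)[(6) + (-2 - 2*I) + (2) + (-2 + 2*I)] = 4/4 = 1
  <chi_rho, chi_3> = (1/4)[1*(6)*conj(1) + 1*(2 + 2*I)*conj(-I) + 1*(2)*conj(-1) + 1*(2 - 2*I)*conj(I)]
      = (1/4)[(6) + (-2 + 2*I) + (-2) + (-2 - 2*I)] = 0/4 = 0
(Exp terms are combined using exp(i*s)*conj(exp(i*t)) = exp(i*(s-t)), and sums of them are collapsed using the identity that for every m > 1 the m distinct m-th roots of unity sum to 0, e.g. 1 + exp(2*I*pi/3) + exp(-2*I*pi/3) = 0.)
Dimension check: dim(rho) = sum (mult * dim) = 3*1 + 2*1 + 1*1 + 0*1 = 6 = chi_rho(e) = 6.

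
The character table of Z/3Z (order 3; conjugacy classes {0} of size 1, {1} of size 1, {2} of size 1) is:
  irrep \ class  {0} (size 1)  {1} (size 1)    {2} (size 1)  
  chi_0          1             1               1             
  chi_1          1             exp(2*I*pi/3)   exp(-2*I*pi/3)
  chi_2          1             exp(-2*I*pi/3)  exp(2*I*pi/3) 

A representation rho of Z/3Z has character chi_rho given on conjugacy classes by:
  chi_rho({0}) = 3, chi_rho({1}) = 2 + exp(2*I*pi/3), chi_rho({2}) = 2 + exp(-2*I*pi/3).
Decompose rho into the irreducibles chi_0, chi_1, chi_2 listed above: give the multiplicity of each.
Multiplicities: chi_0: 2, chi_1: 1, chi_2: 0.

Proof sketch: Use <chi_rho, chi> = (1/|G|) sum_C |C| * chi_rho(C) * conj(chi(C)) with |G| = 3 for each irreducible chi in the table:
  <chi_rho, chi_0> = (1/3)[1*(3)*conj(1) + 1*(2 + exp(2*I*pi/3))*conj(1) + 1*(2 + exp(-2*I*pi/3))*conj(1)]
      = (1/3)[(3) + (2 + exp(2*I*pi/3)) + (2 + exp(-2*I*pi/3))] = 6/3 = 2
  <chi_rho, chi_1> = (1/3)[1*(3)*conj(1) + 1*(2 + exp(2*I*pi/3))*conj(exp(2*I*pi/3)) + 1*(2 + exp(-2*I*pi/3))*conj(exp(-2*I*pi/3))]
      = (1/3)[(3) + (1 + 2*exp(-2*I*pi/3)) + (1 + 2*exp(2*I*pi/3))] = 3/3 = 1
  <chi_rho, chi_2> = (1/3)[1*(3)*conj(1) + 1*(2 + exp(2*I*pi/3))*conj(exp(-2*I*pi/3)) + 1*(2 + exp(-2*I*pi/3))*conj(exp(2*I*pi/3))]
      = (1/3)[(3) + (exp(-2*I*pi/3) + 2*exp(2*I*pi/3)) + (2*exp(-2*I*pi/3) + exp(2*I*pi/3))] = 0/3 = 0
(Exp terms are combined using exp(i*s)*conj(exp(i*t)) = exp(i*(s-t)), and sums of them are collapsed using the identity that for every m > 1 the m distinct m-th roots of unity sum to 0, e.g. 1 + exp(2*I*pi/3) + exp(-2*I*pi/3) = 0.)
Dimension check: dim(rho) = sum (mult * dim) = 2*1 + 1*1 + 0*1 = 3 = chi_rho(e) = 3.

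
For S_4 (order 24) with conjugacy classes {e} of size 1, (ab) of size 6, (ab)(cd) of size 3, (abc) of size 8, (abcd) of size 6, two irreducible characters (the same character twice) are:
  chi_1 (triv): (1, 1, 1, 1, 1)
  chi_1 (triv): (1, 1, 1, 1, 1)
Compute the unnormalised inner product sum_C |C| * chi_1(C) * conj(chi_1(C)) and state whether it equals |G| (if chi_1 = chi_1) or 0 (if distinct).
Sum = 24 = |G| = 24; so <chi_1, chi_1> = 1 (norm-1 confirms irreducibility).

Proof sketch: Compute term by term over conjugacy classes (|C| * chi_1(C) * conj(chi_1(C))):
  1*(1)*conj(1) + 6*(1)*conj(1) + 3*(1)*conj(1) + 8*(1)*conj(1) + 6*(1)*conj(1)
  = (1) + (6) + (3) + (8) + (6)
  = 24.
Dividing by |G| = 24 gives 24/24 = 1, matching the row-orthogonality relation <chi_1, chi_1> = [chi_1 = chi_1].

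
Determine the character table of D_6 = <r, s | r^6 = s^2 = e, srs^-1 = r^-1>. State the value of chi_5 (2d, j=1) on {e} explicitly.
Conjugacy classes: {e} of size 1, {r^3} of size 1, {r^1, r^5} of size 2, {r^2, r^4} of size 2, {s, sr^2, ...} of size 3, {sr, sr^3, ...} of size 3.
Character table:
  irrep \ class              {e} (size 1)  {r^3} (size 1)  {r^1, r^5} (size 2)  {r^2, r^4} (size 2)  {s, sr^2, ...} (size 3)  {sr, sr^3, ...} (size 3)
  chi_1 (triv)               1             1               1                    1                    1                        1                       
  chi_2 (sign: r->1, s->-1)  1             1               1                    1                    -1                       -1                      
  chi_3 (r->-1, s->1)        1             -1              -1                   1                    1                        -1                      
  chi_4 (r->-1, s->-1)       1             -1              -1                   1                    -1                       1                       
  chi_5 (2d, j=1)            2             -2              1                    -1                   0                        0                       
  chi_6 (2d, j=2)            2             2               -1                   -1                   0                        0                       

Spot check: chi_5 (2d, j=1) on {e} = 2.

D_6 has order 2*6 = 12 with 6 conjugacy classes, hence 6 irreducibles. Sum of squared dims 1 + 1 + 1 + 1 + 4 + 4 = 12 = |G|. Linear characters come from the abelianisation; the 2-dimensional irreps have character r^k -> 2*cos(2*pi*j*k/6), reflections -> 0.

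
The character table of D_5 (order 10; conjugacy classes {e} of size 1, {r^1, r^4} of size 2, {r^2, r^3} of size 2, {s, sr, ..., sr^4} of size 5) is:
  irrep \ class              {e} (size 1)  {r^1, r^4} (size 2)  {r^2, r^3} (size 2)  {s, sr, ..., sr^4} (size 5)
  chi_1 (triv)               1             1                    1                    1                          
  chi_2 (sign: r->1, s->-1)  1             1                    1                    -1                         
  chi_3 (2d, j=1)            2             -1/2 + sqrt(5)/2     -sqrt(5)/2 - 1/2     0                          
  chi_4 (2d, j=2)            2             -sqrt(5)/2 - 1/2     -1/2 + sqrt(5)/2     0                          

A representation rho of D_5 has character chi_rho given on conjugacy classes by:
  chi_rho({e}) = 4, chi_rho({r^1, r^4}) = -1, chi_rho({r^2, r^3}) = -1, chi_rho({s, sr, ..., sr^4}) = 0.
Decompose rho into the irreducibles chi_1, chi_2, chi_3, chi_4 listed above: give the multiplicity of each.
Multiplicities: chi_1: 0, chi_2: 0, chi_3: 1, chi_4: 1.

Proof sketch: Use <chi_rho, chi> = (1/|G|) sum_C |C| * chi_rho(C) * conj(chi(C)) with |G| = 10 for each irreducible chi in the table:
  <chi_rho, chi_1> = (1/10)[1*(4)*conj(1) + 2*(-1)*conj(1) + 2*(-1)*conj(1) + 5*(0)*conj(1)]
      = (1/10)[(4) + (-2) + (-2) + (0)] = 0/10 = 0
  <chi_rho, chi_2> = (1/10)[1*(4)*conj(1) + 2*(-1)*conj(1) + 2*(-1)*conj(1) + 5*(0)*conj(-1)]
      = (1/10)[(4) + (-2) + (-2) + (0)] = 0/10 = 0
  <chi_rho, chi_3> = (1/10)[1*(4)*conj(2) + 2*(-1)*conj(-1/2 + sqrt(5)/2) + 2*(-1)*conj(-sqrt(5)/2 - 1/2) + 5*(0)*conj(0)]
      = (1/10)[(8) + (1 - sqrt(5)) + (1 + sqrt(5)) + (0)] = 10/10 = 1
  <chi_rho, chi_4> = (1/10)[1*(4)*conj(2) + 2*(-1)*conj(-sqrt(5)/2 - 1/2) + 2*(-1)*conj(-1/2 + sqrt(5)/2) + 5*(0)*conj(0)]
      = (1/10)[(8) + (1 + sqrt(5)) + (1 - sqrt(5)) + (0)] = 10/10 = 1
Dimension check: dim(rho) = sum (mult * dim) = 0*1 + 0*1 + 1*2 + 1*2 = 4 = chi_rho(e) = 4.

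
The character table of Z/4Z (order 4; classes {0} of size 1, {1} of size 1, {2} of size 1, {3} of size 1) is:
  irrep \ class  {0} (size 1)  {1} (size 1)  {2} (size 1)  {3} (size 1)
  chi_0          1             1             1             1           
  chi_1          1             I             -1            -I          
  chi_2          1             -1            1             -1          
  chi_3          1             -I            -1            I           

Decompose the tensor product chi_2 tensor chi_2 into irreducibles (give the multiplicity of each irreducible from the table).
chi_2 tensor chi_2 = chi_0 (all other irreducibles have multiplicity 0).

Why: The character of a tensor product is the pointwise product (chi_2 * chi_2)(C) = chi_2(C) * chi_2(C):
  {0}: (1)*(1), {1}: (-1)*(-1), {2}: (1)*(1), {3}: (-1)*(-1)
so (chi_2 * chi_2) takes values
  {0} -> 1, {1} -> 1, {2} -> 1, {3} -> 1.
Now take the inner product of this character with each irreducible chi from the table, <chi_2*chi_2, chi> = (1/4) sum_C |C| (chi_2*chi_2)(C) conj(chi(C)):
  <chi_2*chi_2, chi_0> = (1/4)[1*(1)*conj(1) + 1*(1)*conj(1) + 1*(1)*conj(1) + 1*(1)*conj(1)]
      = (1/4)[(1) + (1) + (1) + (1)] = 4/4 = 1
  <chi_2*chi_2, chi_1> = (1/4)[1*(1)*conj(1) + 1*(1)*conj(I) + 1*(1)*conj(-1) + 1*(1)*conj(-I)]
      = (1/4)[(1) + (-I) + (-1) + (I)] = 0/4 = 0
  <chi_2*chi_2, chi_2> = (1/4)[1*(1)*conj(1) + 1*(1)*conj(-1) + 1*(1)*conj(1) + 1*(1)*conj(-1)]
      = (1/4)[(1) + (-1) + (1) + (-1)] = 0/4 = 0
  <chi_2*chi_2, chi_3> = (1/4)[1*(1)*conj(1) + 1*(1)*conj(-I) + 1*(1)*conj(-1) + 1*(1)*conj(I)]
      = (1/4)[(1) + (I) + (-1) + (-I)] = 0/4 = 0
(Exp terms are combined using exp(i*s)*conj(exp(i*t)) = exp(i*(s-t)), and sums of them are collapsed using the identity that for every m > 1 the m distinct m-th roots of unity sum to 0, e.g. 1 + exp(2*I*pi/3) + exp(-2*I*pi/3) = 0.)
Hence the multiplicities are chi_0: 1. Dimension check: dim(chi_2)*dim(chi_2) = 1*1 = 1 and sum (mult * dim) = 1*1 = 1.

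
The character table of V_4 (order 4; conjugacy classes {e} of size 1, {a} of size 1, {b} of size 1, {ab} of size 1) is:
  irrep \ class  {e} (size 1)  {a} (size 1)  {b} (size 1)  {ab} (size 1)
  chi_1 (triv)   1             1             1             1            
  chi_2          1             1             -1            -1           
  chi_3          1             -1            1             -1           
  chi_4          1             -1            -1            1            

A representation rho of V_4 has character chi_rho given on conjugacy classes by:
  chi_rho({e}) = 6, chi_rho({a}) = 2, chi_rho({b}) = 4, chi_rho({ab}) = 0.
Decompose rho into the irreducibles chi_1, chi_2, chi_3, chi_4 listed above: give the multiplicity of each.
Multiplicities: chi_1: 3, chi_2: 1, chi_3: 2, chi_4: 0.

Explanation: Use <chi_rho, chi> = (1/|G|) sum_C |C| * chi_rho(C) * conj(chi(C)) with |G| = 4 for each irreducible chi in the table:
  <chi_rho, chi_1> = (1/4)[1*(6)*conj(1) + 1*(2)*conj(1) + 1*(4)*conj(1) + 1*(0)*conj(1)]
      = (1/4)[(6) + (2) + (4) + (0)] = 12/4 = 3
  <chi_rho, chi_2> = (1/4)[1*(6)*conj(1) + 1*(2)*conj(1) + 1*(4)*conj(-1) + 1*(0)*conj(-1)]
      = (1/4)[(6) + (2) + (-4) + (0)] = 4/4 = 1
  <chi_rho, chi_3> = (1/4)[1*(6)*conj(1) + 1*(2)*conj(-1) + 1*(4)*conj(1) + 1*(0)*conj(-1)]
      = (1/4)[(6) + (-2) + (4) + (0)] = 8/4 = 2
  <chi_rho, chi_4> = (1/4)[1*(6)*conj(1) + 1*(2)*conj(-1) + 1*(4)*conj(-1) + 1*(0)*conj(1)]
      = (1/4)[(6) + (-2) + (-4) + (0)] = 0/4 = 0
Dimension check: dim(rho) = sum (mult * dim) = 3*1 + 1*1 + 2*1 + 0*1 = 6 = chi_rho(e) = 6.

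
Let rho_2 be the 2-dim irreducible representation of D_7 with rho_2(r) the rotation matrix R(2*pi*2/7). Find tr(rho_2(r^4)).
chi_{rho_2}(r^4) = 2*cos(2*pi*2*4/7) = 2*cos(16*pi/7)

Why: rho_2(r^4) is rotation by angle 2*pi*2*4/7, whose trace is 2*cos(2*pi*2*4/7) = 2*cos(16*pi/7).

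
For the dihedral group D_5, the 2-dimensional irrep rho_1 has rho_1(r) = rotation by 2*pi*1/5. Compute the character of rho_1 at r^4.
chi_{rho_1}(r^4) = 2*cos(2*pi*1*4/5) = -1/2 + sqrt(5)/2

Argument: rho_1(r^4) is rotation by angle 2*pi*1*4/5, whose trace is 2*cos(2*pi*1*4/5) = -1/2 + sqrt(5)/2.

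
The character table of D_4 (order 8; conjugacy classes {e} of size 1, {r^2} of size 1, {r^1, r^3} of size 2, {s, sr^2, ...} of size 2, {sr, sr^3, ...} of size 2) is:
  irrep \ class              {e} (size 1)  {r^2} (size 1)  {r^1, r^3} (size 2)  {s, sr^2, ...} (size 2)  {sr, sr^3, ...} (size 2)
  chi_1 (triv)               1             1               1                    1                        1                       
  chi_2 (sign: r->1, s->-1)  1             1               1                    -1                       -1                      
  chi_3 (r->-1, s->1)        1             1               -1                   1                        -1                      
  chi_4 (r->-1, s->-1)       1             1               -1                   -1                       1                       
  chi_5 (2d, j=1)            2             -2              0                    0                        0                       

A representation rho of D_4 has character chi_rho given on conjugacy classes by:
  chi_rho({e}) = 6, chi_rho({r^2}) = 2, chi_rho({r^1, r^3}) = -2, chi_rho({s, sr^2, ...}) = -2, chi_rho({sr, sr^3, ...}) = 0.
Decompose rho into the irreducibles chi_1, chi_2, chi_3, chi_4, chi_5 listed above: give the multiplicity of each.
Multiplicities: chi_1: 0, chi_2: 1, chi_3: 1, chi_4: 2, chi_5: 1.

Reasoning: Use <chi_rho, chi> = (1/|G|) sum_C |C| * chi_rho(C) * conj(chi(C)) with |G| = 8 for each irreducible chi in the table:
  <chi_rho, chi_1> = (1/8)[1*(6)*conj(1) + 1*(2)*conj(1) + 2*(-2)*conj(1) + 2*(-2)*conj(1) + 2*(0)*conj(1)]
      = (1/8)[(6) + (2) + (-4) + (-4) + (0)] = 0/8 = 0
  <chi_rho, chi_2> = (1/8)[1*(6)*conj(1) + 1*(2)*conj(1) + 2*(-2)*conj(1) + 2*(-2)*conj(-1) + 2*(0)*conj(-1)]
      = (1/8)[(6) + (2) + (-4) + (4) + (0)] = 8/8 = 1
  <chi_rho, chi_3> = (1/8)[1*(6)*conj(1) + 1*(2)*conj(1) + 2*(-2)*conj(-1) + 2*(-2)*conj(1) + 2*(0)*conj(-1)]
      = (1/8)[(6) + (2) + (4) + (-4) + (0)] = 8/8 = 1
  <chi_rho, chi_4> = (1/8)[1*(6)*conj(1) + 1*(2)*conj(1) + 2*(-2)*conj(-1) + 2*(-2)*conj(-1) + 2*(0)*conj(1)]
      = (1/8)[(6) + (2) + (4) + (4) + (0)] = 16/8 = 2
  <chi_rho, chi_5> = (1/8)[1*(6)*conj(2) + 1*(2)*conj(-2) + 2*(-2)*conj(0) + 2*(-2)*conj(0) + 2*(0)*conj(0)]
      = (1/8)[(12) + (-4) + (0) + (0) + (0)] = 8/8 = 1
Dimension check: dim(rho) = sum (mult * dim) = 0*1 + 1*1 + 1*1 + 2*1 + 1*2 = 6 = chi_rho(e) = 6.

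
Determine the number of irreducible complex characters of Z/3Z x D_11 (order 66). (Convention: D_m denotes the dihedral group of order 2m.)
21

Explanation: The number of irreducible complex representations of a finite group equals its number of conjugacy classes. For a direct product, #classes(G x H) = #classes(G) * #classes(H). Z/3Z has 3 classes (abelian), D_11 has 7 classes, so 3 * 7 = 21, so Z/3Z x D_11 (order 66) has exactly 21 irreducible complex representations.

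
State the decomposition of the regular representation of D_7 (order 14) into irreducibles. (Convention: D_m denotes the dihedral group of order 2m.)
Each irreducible V_i of dimension d_i appears with multiplicity d_i, i.e. rho_reg = (direct sum over all irreducibles V_i) d_i V_i. The irreducible dimensions for D_7 are 1, 1, 2, 2, 2: 2 irreducibles of dimension 1, each with multiplicity 1; 3 irreducibles of dimension 2, each with multiplicity 2. Total dimension 2*1*1 + 3*2*2 = 14 = |G|.

Working: General theorem: in the regular representation of a finite group G, each irreducible appears with multiplicity equal to its dimension. Check: dim(rho_reg) = sum d_i^2 = 1 + 1 + 4 + 4 + 4 = 14 = |G|.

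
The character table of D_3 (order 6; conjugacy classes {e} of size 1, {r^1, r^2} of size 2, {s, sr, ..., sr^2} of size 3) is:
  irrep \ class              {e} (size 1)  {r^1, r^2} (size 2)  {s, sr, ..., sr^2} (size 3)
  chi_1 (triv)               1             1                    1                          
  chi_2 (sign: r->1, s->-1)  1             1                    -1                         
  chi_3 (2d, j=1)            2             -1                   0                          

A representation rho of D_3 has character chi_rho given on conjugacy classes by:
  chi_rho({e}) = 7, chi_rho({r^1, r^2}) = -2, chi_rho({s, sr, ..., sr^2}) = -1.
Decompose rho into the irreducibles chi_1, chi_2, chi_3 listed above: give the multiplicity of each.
Multiplicities: chi_1: 0, chi_2: 1, chi_3: 3.

Details: Use <chi_rho, chi> = (1/|G|) sum_C |C| * chi_rho(C) * conj(chi(C)) with |G| = 6 for each irreducible chi in the table:
  <chi_rho, chi_1> = (1/6)[1*(7)*conj(1) + 2*(-2)*conj(1) + 3*(-1)*conj(1)]
      = (1/6)[(7) + (-4) + (-3)] = 0/6 = 0
  <chi_rho, chi_2> = (1/6)[1*(7)*conj(1) + 2*(-2)*conj(1) + 3*(-1)*conj(-1)]
      = (1/6)[(7) + (-4) + (3)] = 6/6 = 1
  <chi_rho, chi_3> = (1/6)[1*(7)*conj(2) + 2*(-2)*conj(-1) + 3*(-1)*conj(0)]
      = (1/6)[(14) + (4) + (0)] = 18/6 = 3
Dimension check: dim(rho) = sum (mult * dim) = 0*1 + 1*1 + 3*2 = 7 = chi_rho(e) = 7.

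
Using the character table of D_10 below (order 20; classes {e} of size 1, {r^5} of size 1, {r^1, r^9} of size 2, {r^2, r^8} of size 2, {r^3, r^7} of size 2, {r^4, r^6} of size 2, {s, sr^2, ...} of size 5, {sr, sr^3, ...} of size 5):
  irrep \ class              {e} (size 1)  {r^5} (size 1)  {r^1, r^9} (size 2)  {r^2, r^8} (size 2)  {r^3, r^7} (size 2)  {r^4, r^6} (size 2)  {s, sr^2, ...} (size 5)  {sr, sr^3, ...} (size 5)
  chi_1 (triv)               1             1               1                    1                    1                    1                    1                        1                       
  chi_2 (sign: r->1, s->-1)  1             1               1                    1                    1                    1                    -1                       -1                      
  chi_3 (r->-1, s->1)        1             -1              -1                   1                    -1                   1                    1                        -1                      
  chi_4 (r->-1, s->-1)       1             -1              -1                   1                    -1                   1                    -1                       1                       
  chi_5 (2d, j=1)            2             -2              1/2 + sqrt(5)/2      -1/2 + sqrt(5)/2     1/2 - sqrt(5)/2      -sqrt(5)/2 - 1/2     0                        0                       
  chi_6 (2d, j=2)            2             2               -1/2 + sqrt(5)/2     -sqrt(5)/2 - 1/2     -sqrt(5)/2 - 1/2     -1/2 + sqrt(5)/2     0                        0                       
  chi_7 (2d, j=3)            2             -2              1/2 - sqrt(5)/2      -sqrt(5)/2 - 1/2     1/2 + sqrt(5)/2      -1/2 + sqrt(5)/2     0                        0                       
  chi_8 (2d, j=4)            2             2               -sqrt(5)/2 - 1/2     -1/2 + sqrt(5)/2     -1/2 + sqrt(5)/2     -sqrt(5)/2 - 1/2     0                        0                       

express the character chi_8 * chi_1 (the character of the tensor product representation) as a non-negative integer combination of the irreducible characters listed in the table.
chi_8 tensor chi_1 = chi_8 (all other irreducibles have multiplicity 0).

Explanation: The character of a tensor product is the pointwise product (chi_8 * chi_1)(C) = chi_8(C) * chi_1(C):
  {e}: (2)*(1), {r^5}: (2)*(1), {r^1, r^9}: (-sqrt(5)/2 - 1/2)*(1), {r^2, r^8}: (-1/2 + sqrt(5)/2)*(1), {r^3, r^7}: (-1/2 + sqrt(5)/2)*(1), {r^4, r^6}: (-sqrt(5)/2 - 1/2)*(1), {s, sr^2, ...}: (0)*(1), {sr, sr^3, ...}: (0)*(1)
so (chi_8 * chi_1) takes values
  {e} -> 2, {r^5} -> 2, {r^1, r^9} -> -sqrt(5)/2 - 1/2, {r^2, r^8} -> -1/2 + sqrt(5)/2, {r^3, r^7} -> -1/2 + sqrt(5)/2, {r^4, r^6} -> -sqrt(5)/2 - 1/2, {s, sr^2, ...} -> 0, {sr, sr^3, ...} -> 0.
Now take the inner product of this character with each irreducible chi from the table, <chi_8*chi_1, chi> = (1/20) sum_C |C| (chi_8*chi_1)(C) conj(chi(C)):
  <chi_8*chi_1, chi_1> = (1/20)[1*(2)*conj(1) + 1*(2)*conj(1) + 2*(-sqrt(5)/2 - 1/2)*conj(1) + 2*(-1/2 + sqrt(5)/2)*conj(1) + 2*(-1/2 + sqrt(5)/2)*conj(1) + 2*(-sqrt(5)/2 - 1/2)*conj(1) + 5*(0)*conj(1) + 5*(0)*conj(1)]
      = (1/20)[(2) + (2) + (-sqrt(5) - 1) + (-1 + sqrt(5)) + (-1 + sqrt(5)) + (-sqrt(5) - 1) + (0) + (0)] = 0/20 = 0
  <chi_8*chi_1, chi_2> = (1/20)[1*(2)*conj(1) + 1*(2)*conj(1) + 2*(-sqrt(5)/2 - 1/2)*conj(1) + 2*(-1/2 + sqrt(5)/2)*conj(1) + 2*(-1/2 + sqrt(5)/2)*conj(1) + 2*(-sqrt(5)/2 - 1/2)*conj(1) + 5*(0)*conj(-1) + 5*(0)*conj(-1)]
      = (1/20)[(2) + (2) + (-sqrt(5) - 1) + (-1 + sqrt(5)) + (-1 + sqrt(5)) + (-sqrt(5) - 1) + (0) + (0)] = 0/20 = 0
  <chi_8*chi_1, chi_3> = (1/20)[1*(2)*conj(1) + 1*(2)*conj(-1) + 2*(-sqrt(5)/2 - 1/2)*conj(-1) + 2*(-1/2 + sqrt(5)/2)*conj(1) + 2*(-1/2 + sqrt(5)/2)*conj(-1) + 2*(-sqrt(5)/2 - 1/2)*conj(1) + 5*(0)*conj(1) + 5*(0)*conj(-1)]
      = (1/20)[(2) + (-2) + (1 + sqrt(5)) + (-1 + sqrt(5)) + (1 - sqrt(5)) + (-sqrt(5) - 1) + (0) + (0)] = 0/20 = 0
  <chi_8*chi_1, chi_4> = (1/20)[1*(2)*conj(1) + 1*(2)*conj(-1) + 2*(-sqrt(5)/2 - 1/2)*conj(-1) + 2*(-1/2 + sqrt(5)/2)*conj(1) + 2*(-1/2 + sqrt(5)/2)*conj(-1) + 2*(-sqrt(5)/2 - 1/2)*conj(1) + 5*(0)*conj(-1) + 5*(0)*conj(1)]
      = (1/20)[(2) + (-2) + (1 + sqrt(5)) + (-1 + sqrt(5)) + (1 - sqrt(5)) + (-sqrt(5) - 1) + (0) + (0)] = 0/20 = 0
  <chi_8*chi_1, chi_5> = (1/20)[1*(2)*conj(2) + 1*(2)*conj(-2) + 2*(-sqrt(5)/2 - 1/2)*conj(1/2 + sqrt(5)/2) + 2*(-1/2 + sqrt(5)/2)*conj(-1/2 + sqrt(5)/2) + 2*(-1/2 + sqrt(5)/2)*conj(1/2 - sqrt(5)/2) + 2*(-sqrt(5)/2 - 1/2)*conj(-sqrt(5)/2 - 1/2) + 5*(0)*conj(0) + 5*(0)*conj(0)]
      = (1/20)[(4) + (-4) + (-3 - sqrt(5)) + (3 - sqrt(5)) + (-3 + sqrt(5)) + (sqrt(5) + 3) + (0) + (0)] = 0/20 = 0
  <chi_8*chi_1, chi_6> = (1/20)[1*(2)*conj(2) + 1*(2)*conj(2) + 2*(-sqrt(5)/2 - 1/2)*conj(-1/2 + sqrt(5)/2) + 2*(-1/2 + sqrt(5)/2)*conj(-sqrt(5)/2 - 1/2) + 2*(-1/2 + sqrt(5)/2)*conj(-sqrt(5)/2 - 1/2) + 2*(-sqrt(5)/2 - 1/2)*conj(-1/2 + sqrt(5)/2) + 5*(0)*conj(0) + 5*(0)*conj(0)]
      = (1/20)[(4) + (4) + (-2) + (-2) + (-2) + (-2) + (0) + (0)] = 0/20 = 0
  <chi_8*chi_1, chi_7> = (1/20)[1*(2)*conj(2) + 1*(2)*conj(-2) + 2*(-sqrt(5)/2 - 1/2)*conj(1/2 - sqrt(5)/2) + 2*(-1/2 + sqrt(5)/2)*conj(-sqrt(5)/2 - 1/2) + 2*(-1/2 + sqrt(5)/2)*conj(1/2 + sqrt(5)/2) + 2*(-sqrt(5)/2 - 1/2)*conj(-1/2 + sqrt(5)/2) + 5*(0)*conj(0) + 5*(0)*conj(0)]
      = (1/20)[(4) + (-4) + (2) + (-2) + (2) + (-2) + (0) + (0)] = 0/20 = 0
  <chi_8*chi_1, chi_8> = (1/20)[1*(2)*conj(2) + 1*(2)*conj(2) + 2*(-sqrt(5)/2 - 1/2)*conj(-sqrt(5)/2 - 1/2) + 2*(-1/2 + sqrt(5)/2)*conj(-1/2 + sqrt(5)/2) + 2*(-1/2 + sqrt(5)/2)*conj(-1/2 + sqrt(5)/2) + 2*(-sqrt(5)/2 - 1/2)*conj(-sqrt(5)/2 - 1/2) + 5*(0)*conj(0) + 5*(0)*conj(0)]
      = (1/20)[(4) + (4) + (sqrt(5) + 3) + (3 - sqrt(5)) + (3 - sqrt(5)) + (sqrt(5) + 3) + (0) + (0)] = 20/20 = 1
Hence the multiplicities are chi_8: 1. Dimension check: dim(chi_8)*dim(chi_1) = 2*1 = 2 and sum (mult * dim) = 1*2 = 2.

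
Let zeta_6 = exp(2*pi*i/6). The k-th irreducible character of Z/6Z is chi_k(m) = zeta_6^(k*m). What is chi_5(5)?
chi_5(5) = zeta_6^25 = exp(I*pi/3)

Why: chi_5(5) = zeta_6^(5*5) = zeta_6^25. Since zeta_6^6 = 1, this equals zeta_6^1 = exp(2*pi*i*1/6) = exp(I*pi/3).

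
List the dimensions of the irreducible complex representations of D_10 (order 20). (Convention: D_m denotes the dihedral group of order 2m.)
Dimensions: 1, 1, 1, 1, 2, 2, 2, 2

Derivation: There are 8 irreducibles (= number of conjugacy classes). Their dimensions d_i satisfy sum d_i^2 = |G| = 20: 1 + 1 + 1 + 1 + 4 + 4 + 4 + 4 = 20.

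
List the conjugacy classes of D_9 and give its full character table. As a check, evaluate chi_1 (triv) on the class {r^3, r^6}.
Conjugacy classes: {e} of size 1, {r^1, r^8} of size 2, {r^2, r^7} of size 2, {r^3, r^6} of size 2, {r^4, r^5} of size 2, {s, sr, ..., sr^8} of size 9.
Character table:
  irrep \ class              {e} (size 1)  {r^1, r^8} (size 2)  {r^2, r^7} (size 2)  {r^3, r^6} (size 2)  {r^4, r^5} (size 2)  {s, sr, ..., sr^8} (size 9)
  chi_1 (triv)               1             1                    1                    1                    1                    1                          
  chi_2 (sign: r->1, s->-1)  1             1                    1                    1                    1                    -1                         
  chi_3 (2d, j=1)            2             2*cos(2*pi/9)        2*cos(4*pi/9)        -1                   -2*cos(pi/9)         0                          
  chi_4 (2d, j=2)            2             2*cos(4*pi/9)        -2*cos(pi/9)         -1                   2*cos(2*pi/9)        0                          
  chi_5 (2d, j=3)            2             -1                   -1                   2                    -1                   0                          
  chi_6 (2d, j=4)            2             -2*cos(pi/9)         2*cos(2*pi/9)        -1                   2*cos(4*pi/9)        0                          

Spot check: chi_1 (triv) on {r^3, r^6} = 1.

Justification: D_9 has order 2*9 = 18 with 6 conjugacy classes, hence 6 irreducibles. Sum of squared dims 1 + 1 + 4 + 4 + 4 + 4 = 18 = |G|. Linear characters come from the abelianisation; the 2-dimensional irreps have character r^k -> 2*cos(2*pi*j*k/9), reflections -> 0.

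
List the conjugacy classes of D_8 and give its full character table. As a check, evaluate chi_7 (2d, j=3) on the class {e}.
Conjugacy classes: {e} of size 1, {r^4} of size 1, {r^1, r^7} of size 2, {r^2, r^6} of size 2, {r^3, r^5} of size 2, {s, sr^2, ...} of size 4, {sr, sr^3, ...} of size 4.
Character table:
  irrep \ class              {e} (size 1)  {r^4} (size 1)  {r^1, r^7} (size 2)  {r^2, r^6} (size 2)  {r^3, r^5} (size 2)  {s, sr^2, ...} (size 4)  {sr, sr^3, ...} (size 4)
  chi_1 (triv)               1             1               1                    1                    1                    1                        1                       
  chi_2 (sign: r->1, s->-1)  1             1               1                    1                    1                    -1                       -1                      
  chi_3 (r->-1, s->1)        1             1               -1                   1                    -1                   1                        -1                      
  chi_4 (r->-1, s->-1)       1             1               -1                   1                    -1                   -1                       1                       
  chi_5 (2d, j=1)            2             -2              sqrt(2)              0                    -sqrt(2)             0                        0                       
  chi_6 (2d, j=2)            2             2               0                    -2                   0                    0                        0                       
  chi_7 (2d, j=3)            2             -2              -sqrt(2)             0                    sqrt(2)              0                        0                       

Spot check: chi_7 (2d, j=3) on {e} = 2.

Solution. D_8 has order 2*8 = 16 with 7 conjugacy classes, hence 7 irreducibles. Sum of squared dims 1 + 1 + 1 + 1 + 4 + 4 + 4 = 16 = |G|. Linear characters come from the abelianisation; the 2-dimensional irreps have character r^k -> 2*cos(2*pi*j*k/8), reflections -> 0.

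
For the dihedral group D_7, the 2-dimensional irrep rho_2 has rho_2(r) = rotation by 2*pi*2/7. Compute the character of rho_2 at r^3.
chi_{rho_2}(r^3) = 2*cos(2*pi*2*3/7) = 2*cos(2*pi/7)

Argument: rho_2(r^3) is rotation by angle 2*pi*2*3/7, whose trace is 2*cos(2*pi*2*3/7) = 2*cos(2*pi/7).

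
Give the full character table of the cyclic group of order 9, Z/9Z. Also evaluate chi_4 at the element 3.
Character table of Z/9Z (irreps indexed chi_0,...,chi_8 with chi_k(m) = zeta_9^(k*m), zeta_9 = exp(2*pi*i/9)):
  irrep \ class  {0} (size 1)  {1} (size 1)    {2} (size 1)    {3} (size 1)    {4} (size 1)    {5} (size 1)    {6} (size 1)    {7} (size 1)    {8} (size 1)  
  chi_0          1             1               1               1               1               1               1               1               1             
  chi_1          1             exp(2*I*pi/9)   exp(4*I*pi/9)   exp(2*I*pi/3)   exp(8*I*pi/9)   exp(-8*I*pi/9)  exp(-2*I*pi/3)  exp(-4*I*pi/9)  exp(-2*I*pi/9)
  chi_2          1             exp(4*I*pi/9)   exp(8*I*pi/9)   exp(-2*I*pi/3)  exp(-2*I*pi/9)  exp(2*I*pi/9)   exp(2*I*pi/3)   exp(-8*I*pi/9)  exp(-4*I*pi/9)
  chi_3          1             exp(2*I*pi/3)   exp(-2*I*pi/3)  1               exp(2*I*pi/3)   exp(-2*I*pi/3)  1               exp(2*I*pi/3)   exp(-2*I*pi/3)
  chi_4          1             exp(8*I*pi/9)   exp(-2*I*pi/9)  exp(2*I*pi/3)   exp(-4*I*pi/9)  exp(4*I*pi/9)   exp(-2*I*pi/3)  exp(2*I*pi/9)   exp(-8*I*pi/9)
  chi_5          1             exp(-8*I*pi/9)  exp(2*I*pi/9)   exp(-2*I*pi/3)  exp(4*I*pi/9)   exp(-4*I*pi/9)  exp(2*I*pi/3)   exp(-2*I*pi/9)  exp(8*I*pi/9) 
  chi_6          1             exp(-2*I*pi/3)  exp(2*I*pi/3)   1               exp(-2*I*pi/3)  exp(2*I*pi/3)   1               exp(-2*I*pi/3)  exp(2*I*pi/3) 
  chi_7          1             exp(-4*I*pi/9)  exp(-8*I*pi/9)  exp(2*I*pi/3)   exp(2*I*pi/9)   exp(-2*I*pi/9)  exp(-2*I*pi/3)  exp(8*I*pi/9)   exp(4*I*pi/9) 
  chi_8          1             exp(-2*I*pi/9)  exp(-4*I*pi/9)  exp(-2*I*pi/3)  exp(-8*I*pi/9)  exp(8*I*pi/9)   exp(2*I*pi/3)   exp(4*I*pi/9)   exp(2*I*pi/9) 

Spot check: chi_4(3) = zeta_9^(4*3) = zeta_9^12 = exp(2*I*pi/3).

Working: Z/9Z is abelian, so all 9 irreducible complex representations are 1-dimensional. They are given by chi_k(m) = zeta_9^(k*m) for k = 0,...,8. Row orthogonality: sum_m chi_k(m) conj(chi_l(m)) = 9 * [k = l].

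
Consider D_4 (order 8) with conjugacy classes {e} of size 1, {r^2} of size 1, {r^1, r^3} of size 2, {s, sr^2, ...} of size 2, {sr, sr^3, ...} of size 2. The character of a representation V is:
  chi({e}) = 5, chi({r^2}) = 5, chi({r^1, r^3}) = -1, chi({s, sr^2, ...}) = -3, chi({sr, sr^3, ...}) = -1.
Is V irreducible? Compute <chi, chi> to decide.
Not irreducible (reducible): <chi, chi> = 9 > 1.

Working: <chi, chi> = (1/|G|) sum_C |C| * |chi(C)|^2 = (1/8)[1*|5|^2 + 1*|5|^2 + 2*|-1|^2 + 2*|-3|^2 + 2*|-1|^2]
  = (1/8)[(25) + (25) + (2) + (18) + (2)] = 72/8 = 9.
A character is irreducible iff <chi, chi> = 1, so this representation is reducible.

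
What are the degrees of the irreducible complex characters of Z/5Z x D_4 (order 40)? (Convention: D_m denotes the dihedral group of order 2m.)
Dimensions: 1, 1, 1, 1, 1, 1, 1, 1, 1, 1, 1, 1, 1, 1, 1, 1, 1, 1, 1, 1, 2, 2, 2, 2, 2

Reasoning: There are 25 irreducibles (= number of conjugacy classes). Their dimensions d_i satisfy sum d_i^2 = |G| = 40: 1 + 1 + 1 + 1 + 1 + 1 + 1 + 1 + 1 + 1 + 1 + 1 + 1 + 1 + 1 + 1 + 1 + 1 + 1 + 1 + 4 + 4 + 4 + 4 + 4 = 40. (For the product with Z/5Z: each of the 5 1-dim characters of Z/5Z tensors with each irrep of D_4, giving 5 copies of each D_4-dimension.)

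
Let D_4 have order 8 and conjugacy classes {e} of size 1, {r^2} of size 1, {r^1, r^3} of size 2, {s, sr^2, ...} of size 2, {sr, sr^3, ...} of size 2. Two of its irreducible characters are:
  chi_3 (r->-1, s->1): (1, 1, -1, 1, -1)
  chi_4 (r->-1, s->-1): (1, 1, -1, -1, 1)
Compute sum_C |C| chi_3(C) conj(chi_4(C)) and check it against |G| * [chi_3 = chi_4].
Sum = 0; so <chi_3, chi_4> = 0 (distinct irreducibles are orthogonal).

Derivation: Compute term by term over conjugacy classes (|C| * chi_3(C) * conj(chi_4(C))):
  1*(1)*conj(1) + 1*(1)*conj(1) + 2*(-1)*conj(-1) + 2*(1)*conj(-1) + 2*(-1)*conj(1)
  = (1) + (1) + (2) + (-2) + (-2)
  = 0.
Dividing by |G| = 8 gives 0/8 = 0, matching the row-orthogonality relation <chi_3, chi_4> = [chi_3 = chi_4].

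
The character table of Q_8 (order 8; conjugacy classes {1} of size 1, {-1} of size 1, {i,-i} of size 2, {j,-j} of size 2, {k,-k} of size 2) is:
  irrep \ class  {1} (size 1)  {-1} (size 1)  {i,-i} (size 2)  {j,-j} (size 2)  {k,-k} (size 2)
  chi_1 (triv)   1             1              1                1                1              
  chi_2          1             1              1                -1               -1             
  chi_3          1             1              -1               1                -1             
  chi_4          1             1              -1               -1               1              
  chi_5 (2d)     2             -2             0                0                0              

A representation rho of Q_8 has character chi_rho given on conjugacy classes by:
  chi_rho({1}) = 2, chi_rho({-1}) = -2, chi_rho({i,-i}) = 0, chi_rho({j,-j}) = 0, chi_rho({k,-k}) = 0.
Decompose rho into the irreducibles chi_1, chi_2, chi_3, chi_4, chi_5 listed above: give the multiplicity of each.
Multiplicities: chi_1: 0, chi_2: 0, chi_3: 0, chi_4: 0, chi_5: 1.

Details: Use <chi_rho, chi> = (1/|G|) sum_C |C| * chi_rho(C) * conj(chi(C)) with |G| = 8 for each irreducible chi in the table:
  <chi_rho, chi_1> = (1/8)[1*(2)*conj(1) + 1*(-2)*conj(1) + 2*(0)*conj(1) + 2*(0)*conj(1) + 2*(0)*conj(1)]
      = (1/8)[(2) + (-2) + (0) + (0) + (0)] = 0/8 = 0
  <chi_rho, chi_2> = (1/8)[1*(2)*conj(1) + 1*(-2)*conj(1) + 2*(0)*conj(1) + 2*(0)*conj(-1) + 2*(0)*conj(-1)]
      = (1/8)[(2) + (-2) + (0) + (0) + (0)] = 0/8 = 0
  <chi_rho, chi_3> = (1/8)[1*(2)*conj(1) + 1*(-2)*conj(1) + 2*(0)*conj(-1) + 2*(0)*conj(1) + 2*(0)*conj(-1)]
      = (1/8)[(2) + (-2) + (0) + (0) + (0)] = 0/8 = 0
  <chi_rho, chi_4> = (1/8)[1*(2)*conj(1) + 1*(-2)*conj(1) + 2*(0)*conj(-1) + 2*(0)*conj(-1) + 2*(0)*conj(1)]
      = (1/8)[(2) + (-2) + (0) + (0) + (0)] = 0/8 = 0
  <chi_rho, chi_5> = (1/8)[1*(2)*conj(2) + 1*(-2)*conj(-2) + 2*(0)*conj(0) + 2*(0)*conj(0) + 2*(0)*conj(0)]
      = (1/8)[(4) + (4) + (0) + (0) + (0)] = 8/8 = 1
Dimension check: dim(rho) = sum (mult * dim) = 0*1 + 0*1 + 0*1 + 0*1 + 1*2 = 2 = chi_rho(e) = 2.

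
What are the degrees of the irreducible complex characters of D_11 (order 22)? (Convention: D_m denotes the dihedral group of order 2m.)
Dimensions: 1, 1, 2, 2, 2, 2, 2

Justification: There are 7 irreducibles (= number of conjugacy classes). Their dimensions d_i satisfy sum d_i^2 = |G| = 22: 1 + 1 + 4 + 4 + 4 + 4 + 4 = 22.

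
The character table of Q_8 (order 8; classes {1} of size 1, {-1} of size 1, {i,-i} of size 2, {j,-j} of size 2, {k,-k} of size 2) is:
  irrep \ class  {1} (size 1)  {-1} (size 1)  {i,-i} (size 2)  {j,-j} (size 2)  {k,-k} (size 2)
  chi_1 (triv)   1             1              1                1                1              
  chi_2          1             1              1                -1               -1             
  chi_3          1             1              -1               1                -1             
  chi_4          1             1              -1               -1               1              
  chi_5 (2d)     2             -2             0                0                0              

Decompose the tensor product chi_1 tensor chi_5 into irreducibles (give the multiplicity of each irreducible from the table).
chi_1 tensor chi_5 = chi_5 (all other irreducibles have multiplicity 0).

Justification: The character of a tensor product is the pointwise product (chi_1 * chi_5)(C) = chi_1(C) * chi_5(C):
  {1}: (1)*(2), {-1}: (1)*(-2), {i,-i}: (1)*(0), {j,-j}: (1)*(0), {k,-k}: (1)*(0)
so (chi_1 * chi_5) takes values
  {1} -> 2, {-1} -> -2, {i,-i} -> 0, {j,-j} -> 0, {k,-k} -> 0.
Now take the inner product of this character with each irreducible chi from the table, <chi_1*chi_5, chi> = (1/8) sum_C |C| (chi_1*chi_5)(C) conj(chi(C)):
  <chi_1*chi_5, chi_1> = (1/8)[1*(2)*conj(1) + 1*(-2)*conj(1) + 2*(0)*conj(1) + 2*(0)*conj(1) + 2*(0)*conj(1)]
      = (1/8)[(2) + (-2) + (0) + (0) + (0)] = 0/8 = 0
  <chi_1*chi_5, chi_2> = (1/8)[1*(2)*conj(1) + 1*(-2)*conj(1) + 2*(0)*conj(1) + 2*(0)*conj(-1) + 2*(0)*conj(-1)]
      = (1/8)[(2) + (-2) + (0) + (0) + (0)] = 0/8 = 0
  <chi_1*chi_5, chi_3> = (1/8)[1*(2)*conj(1) + 1*(-2)*conj(1) + 2*(0)*conj(-1) + 2*(0)*conj(1) + 2*(0)*conj(-1)]
      = (1/8)[(2) + (-2) + (0) + (0) + (0)] = 0/8 = 0
  <chi_1*chi_5, chi_4> = (1/8)[1*(2)*conj(1) + 1*(-2)*conj(1) + 2*(0)*conj(-1) + 2*(0)*conj(-1) + 2*(0)*conj(1)]
      = (1/8)[(2) + (-2) + (0) + (0) + (0)] = 0/8 = 0
  <chi_1*chi_5, chi_5> = (1/8)[1*(2)*conj(2) + 1*(-2)*conj(-2) + 2*(0)*conj(0) + 2*(0)*conj(0) + 2*(0)*conj(0)]
      = (1/8)[(4) + (4) + (0) + (0) + (0)] = 8/8 = 1
Hence the multiplicities are chi_5: 1. Dimension check: dim(chi_1)*dim(chi_5) = 1*2 = 2 and sum (mult * dim) = 1*2 = 2.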